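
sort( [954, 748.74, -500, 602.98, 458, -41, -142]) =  [-500, -142, -41, 458, 602.98, 748.74, 954]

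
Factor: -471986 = -1 * 2^1 * 409^1 * 577^1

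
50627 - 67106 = -16479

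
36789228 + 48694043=85483271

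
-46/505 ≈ -0.0911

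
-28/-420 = 1/15 ≈ 0.0667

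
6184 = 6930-746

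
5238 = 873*6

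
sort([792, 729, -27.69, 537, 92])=[-27.69, 92, 537, 729, 792]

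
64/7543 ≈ 0.00848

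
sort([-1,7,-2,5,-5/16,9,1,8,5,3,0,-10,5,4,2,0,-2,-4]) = [-10,-4,-2,-2,-1,-5/16,0,0,1,2,3,4,5,5,5,7,8,9]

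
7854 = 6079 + 1775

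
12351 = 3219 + 9132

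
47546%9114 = 1976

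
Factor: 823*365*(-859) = -1*5^1*73^1*823^1*859^1 = -258039305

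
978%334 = 310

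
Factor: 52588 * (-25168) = -1 * 2^6 * 11^2 * 13^1 * 13147^1 = -1323534784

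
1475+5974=7449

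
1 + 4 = 5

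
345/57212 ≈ 0.00603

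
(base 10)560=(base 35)g0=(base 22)13a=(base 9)682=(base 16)230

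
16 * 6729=107664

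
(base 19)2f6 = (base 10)1013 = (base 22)221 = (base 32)vl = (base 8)1765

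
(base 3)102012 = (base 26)bg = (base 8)456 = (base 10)302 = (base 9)365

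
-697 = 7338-8035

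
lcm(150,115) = 3450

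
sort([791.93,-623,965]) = [-623,791.93,965]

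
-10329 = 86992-97321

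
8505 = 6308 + 2197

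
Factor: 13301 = 47^1 * 283^1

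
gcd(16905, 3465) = 105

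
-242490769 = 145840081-388330850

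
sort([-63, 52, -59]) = [-63, -59, 52]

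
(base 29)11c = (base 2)1101110010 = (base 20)242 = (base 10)882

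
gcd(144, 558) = 18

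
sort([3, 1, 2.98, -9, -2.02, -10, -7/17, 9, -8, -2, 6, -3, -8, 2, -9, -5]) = [-10, -9, -9, -8, -8, -5, -3, -2.02, -2, -7/17, 1, 2, 2.98, 3, 6, 9]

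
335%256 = 79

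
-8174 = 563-8737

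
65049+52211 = 117260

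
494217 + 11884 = 506101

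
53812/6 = 8968+2/3 ≈ 8968.67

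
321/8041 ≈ 0.0399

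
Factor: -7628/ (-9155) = 2^2*5^ (-1)*1831^ (-1)*1907^1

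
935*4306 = 4026110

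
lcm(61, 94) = 5734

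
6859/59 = 116 + 15/59 ≈ 116.25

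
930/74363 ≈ 0.0125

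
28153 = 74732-46579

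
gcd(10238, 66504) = 2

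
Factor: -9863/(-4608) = 2^(-9)*3^(-2)*7^1*1409^1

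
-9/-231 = 3/77 ≈ 0.0390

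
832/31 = 26+26/31 ≈ 26.84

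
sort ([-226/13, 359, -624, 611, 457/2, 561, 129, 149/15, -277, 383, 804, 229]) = [-624, -277, -226/13, 149/15, 129, 457/2, 229, 359, 383, 561, 611, 804]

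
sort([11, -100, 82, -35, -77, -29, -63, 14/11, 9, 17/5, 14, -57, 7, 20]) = [-100, -77, -63, -57, -35, -29, 14/11, 17/5, 7, 9, 11, 14, 20, 82]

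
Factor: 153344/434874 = 2^7*3^(-1)*11^(-2) = 128/363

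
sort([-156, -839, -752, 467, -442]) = [-839, -752, -442, -156, 467]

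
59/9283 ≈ 0.00636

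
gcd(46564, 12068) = 28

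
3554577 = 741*4797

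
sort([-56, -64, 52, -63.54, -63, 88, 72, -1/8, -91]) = [-91, -64, -63.54, -63, -56, -1/8, 52, 72, 88]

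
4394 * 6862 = 30151628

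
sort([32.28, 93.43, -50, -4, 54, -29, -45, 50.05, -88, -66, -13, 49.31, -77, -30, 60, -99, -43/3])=[-99, -88, -77, -66, -50, -45, -30, -29, -43/3, -13, -4, 32.28, 49.31, 50.05, 54, 60, 93.43]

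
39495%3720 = 2295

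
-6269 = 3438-9707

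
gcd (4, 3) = 1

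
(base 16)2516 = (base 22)jdc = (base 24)gbe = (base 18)1b58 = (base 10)9494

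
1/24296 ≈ 0.0000412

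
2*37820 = 75640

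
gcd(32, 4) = 4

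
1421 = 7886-6465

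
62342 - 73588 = -11246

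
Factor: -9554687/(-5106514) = 2^(-1)*7^(-1)*523^1*18269^1*364751^(-1)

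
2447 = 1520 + 927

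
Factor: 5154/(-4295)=-1*2^1*3^1*5^(-1)=-6/5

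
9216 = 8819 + 397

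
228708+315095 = 543803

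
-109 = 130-239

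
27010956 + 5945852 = 32956808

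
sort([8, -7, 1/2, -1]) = [-7, -1, 1/2, 8]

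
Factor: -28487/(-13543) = 29^(-1) * 61^1 = 61/29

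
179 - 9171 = -8992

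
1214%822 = 392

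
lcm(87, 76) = 6612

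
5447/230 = 23 + 157/230 ≈ 23.68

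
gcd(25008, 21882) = 3126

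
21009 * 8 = 168072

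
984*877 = 862968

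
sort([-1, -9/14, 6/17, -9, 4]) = [-9, -1, -9/14, 6/17, 4]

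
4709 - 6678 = -1969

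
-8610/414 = -20 - 55/69 ≈ -20.80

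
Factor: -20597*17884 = -1*2^2*17^1*43^1*263^1*479^1 = -368356748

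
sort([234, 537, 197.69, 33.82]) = [33.82, 197.69, 234, 537]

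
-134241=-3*44747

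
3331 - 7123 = -3792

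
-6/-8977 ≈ 0.000668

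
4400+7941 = 12341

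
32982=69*478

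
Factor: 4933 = 4933^1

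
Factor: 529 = 23^2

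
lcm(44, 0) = 0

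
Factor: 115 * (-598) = -1 * 2^1 * 5^1 * 13^1 * 23^2 = -68770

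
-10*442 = -4420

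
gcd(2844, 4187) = 79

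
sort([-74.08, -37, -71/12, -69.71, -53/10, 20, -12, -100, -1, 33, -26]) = [-100, -74.08, -69.71, -37, -26, -12, -71/12, -53/10, -1, 20, 33]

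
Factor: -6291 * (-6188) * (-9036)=-1 * 2^4 * 3^5 * 7^1 * 13^1 * 17^1 * 233^1 * 251^1=-351759805488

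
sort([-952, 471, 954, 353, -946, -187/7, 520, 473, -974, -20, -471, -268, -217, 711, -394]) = [-974, -952, -946, -471, -394, -268, -217, -187/7, -20, 353, 471, 473, 520, 711, 954]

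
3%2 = 1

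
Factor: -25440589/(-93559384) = 2^(-3)*37^(-1)*79^(-1)*1279^1*4001^(-1)*19891^1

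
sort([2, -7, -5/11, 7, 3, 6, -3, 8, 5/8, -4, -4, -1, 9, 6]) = [-7, -4, -4, -3, -1, -5/11, 5/8, 2, 3, 6, 6, 7, 8, 9]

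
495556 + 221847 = 717403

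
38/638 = 19/319 ≈ 0.0596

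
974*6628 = 6455672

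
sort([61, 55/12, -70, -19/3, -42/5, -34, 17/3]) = [-70, -34, -42/5, -19/3, 55/12, 17/3, 61]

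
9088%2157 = 460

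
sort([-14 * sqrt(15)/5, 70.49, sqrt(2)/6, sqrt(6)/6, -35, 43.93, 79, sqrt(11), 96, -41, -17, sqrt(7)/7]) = [-41, -35, -17, -14 * sqrt(15)/5, sqrt(2)/6, sqrt(7)/7, sqrt(6)/6, sqrt(11), 43.93, 70.49, 79, 96]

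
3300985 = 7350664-4049679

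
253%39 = 19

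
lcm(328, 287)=2296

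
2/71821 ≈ 0.0000278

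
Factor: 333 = 3^2*37^1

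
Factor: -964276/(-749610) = 2^1 * 3^(-2) * 5^(-1) * 8329^(-1) * 241069^1 = 482138/374805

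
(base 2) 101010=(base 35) 17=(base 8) 52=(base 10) 42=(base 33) 19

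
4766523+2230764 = 6997287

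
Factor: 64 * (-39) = -1 * 2^6 * 3^1 * 13^1 = -2496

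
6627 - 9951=-3324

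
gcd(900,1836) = 36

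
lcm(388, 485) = 1940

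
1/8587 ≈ 0.000116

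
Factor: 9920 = 2^6*5^1*31^1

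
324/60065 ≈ 0.00539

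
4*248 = 992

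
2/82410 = 1/41205 ≈ 0.0000243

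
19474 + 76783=96257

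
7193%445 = 73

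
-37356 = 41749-79105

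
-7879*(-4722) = 37204638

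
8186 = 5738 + 2448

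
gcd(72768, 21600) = 96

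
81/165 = 27/55 ≈ 0.491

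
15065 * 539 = 8120035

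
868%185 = 128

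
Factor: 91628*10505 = 2^2*5^1*11^1*191^1*22907^1 = 962552140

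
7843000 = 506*15500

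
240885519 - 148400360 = 92485159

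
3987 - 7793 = -3806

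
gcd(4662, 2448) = 18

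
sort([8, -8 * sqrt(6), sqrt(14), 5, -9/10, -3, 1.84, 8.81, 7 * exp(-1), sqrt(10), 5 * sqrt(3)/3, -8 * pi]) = [-8 * pi, -8 * sqrt(6), -3, -9/10, 1.84, 7 * exp(-1), 5 * sqrt(3)/3, sqrt(10), sqrt(14), 5, 8, 8.81]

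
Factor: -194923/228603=-1*3^(-1)*181^(-1)*463^1=-463/543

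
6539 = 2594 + 3945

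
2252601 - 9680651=-7428050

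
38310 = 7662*5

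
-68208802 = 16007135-84215937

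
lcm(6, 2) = 6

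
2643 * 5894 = 15577842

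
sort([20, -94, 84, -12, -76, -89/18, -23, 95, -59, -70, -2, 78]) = [-94, -76, -70, -59, -23, -12, -89/18, -2, 20, 78, 84, 95]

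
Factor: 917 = 7^1*131^1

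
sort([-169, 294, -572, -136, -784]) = [-784, -572, -169, -136, 294]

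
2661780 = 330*8066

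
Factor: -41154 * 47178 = -1 * 2^2 * 3^3 * 19^3 * 2621^1 = -1941563412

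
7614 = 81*94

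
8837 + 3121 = 11958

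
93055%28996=6067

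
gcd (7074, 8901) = 9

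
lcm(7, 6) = 42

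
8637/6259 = 1 + 2378/6259 ≈ 1.38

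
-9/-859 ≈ 0.0105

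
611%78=65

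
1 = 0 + 1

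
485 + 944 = 1429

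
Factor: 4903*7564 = 2^2*31^1*61^1*4903^1 = 37086292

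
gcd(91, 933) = 1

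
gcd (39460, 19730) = 19730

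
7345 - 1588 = 5757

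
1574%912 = 662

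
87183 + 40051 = 127234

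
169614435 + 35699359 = 205313794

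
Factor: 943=23^1*41^1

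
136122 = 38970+97152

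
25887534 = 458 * 56523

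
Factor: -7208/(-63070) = 2^2 * 5^(-1) * 7^(-1) = 4/35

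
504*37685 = 18993240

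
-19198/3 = -6399-1/3 ≈ -6399.33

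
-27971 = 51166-79137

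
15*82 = 1230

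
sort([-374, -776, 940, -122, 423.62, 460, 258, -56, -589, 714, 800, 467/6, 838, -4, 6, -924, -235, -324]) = [-924, -776, -589, -374, -324, -235, -122, -56, -4, 6, 467/6, 258, 423.62, 460, 714, 800, 838, 940]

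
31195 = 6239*5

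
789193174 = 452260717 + 336932457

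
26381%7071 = 5168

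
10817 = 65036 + -54219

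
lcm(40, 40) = 40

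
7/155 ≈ 0.0452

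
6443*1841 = 11861563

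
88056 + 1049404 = 1137460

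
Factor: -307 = -1*307^1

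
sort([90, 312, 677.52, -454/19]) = [-454/19, 90, 312, 677.52]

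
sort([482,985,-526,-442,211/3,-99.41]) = [-526,-442,-99.41,211/3,482,985]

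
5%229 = 5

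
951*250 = 237750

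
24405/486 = 50 + 35/162≈50.22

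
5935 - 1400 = 4535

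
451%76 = 71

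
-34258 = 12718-46976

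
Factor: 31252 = 2^2*13^1*601^1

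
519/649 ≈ 0.800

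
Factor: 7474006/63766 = 31883^ (-1) * 3737003^1 = 3737003/31883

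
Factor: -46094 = -1*2^1*19^1*1213^1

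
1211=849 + 362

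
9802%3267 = 1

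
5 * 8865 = 44325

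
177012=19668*9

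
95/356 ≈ 0.267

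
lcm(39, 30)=390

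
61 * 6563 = 400343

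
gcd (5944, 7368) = 8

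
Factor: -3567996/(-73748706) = 2^1*3^2*33037^1*12291451^(-1) = 594666/12291451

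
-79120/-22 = 39560/11 ≈ 3596.36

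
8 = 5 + 3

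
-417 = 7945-8362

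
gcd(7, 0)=7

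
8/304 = 1/38 ≈ 0.0263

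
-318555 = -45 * 7079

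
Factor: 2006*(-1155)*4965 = -1*2^1*3^2*5^2*7^1*11^1*17^1*59^1*331^1 = -11503557450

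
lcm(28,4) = 28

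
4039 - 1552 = 2487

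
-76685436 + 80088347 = 3402911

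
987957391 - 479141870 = 508815521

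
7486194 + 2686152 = 10172346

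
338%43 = 37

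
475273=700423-225150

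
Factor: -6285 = -1 * 3^1 * 5^1 * 419^1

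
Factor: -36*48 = -1*2^6*3^3 = -1728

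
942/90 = 157/15 ≈ 10.47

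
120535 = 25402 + 95133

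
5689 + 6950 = 12639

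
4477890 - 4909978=-432088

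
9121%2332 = 2125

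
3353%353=176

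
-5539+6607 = 1068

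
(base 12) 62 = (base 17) 46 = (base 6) 202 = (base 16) 4a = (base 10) 74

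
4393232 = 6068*724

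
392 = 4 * 98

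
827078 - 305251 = 521827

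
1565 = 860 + 705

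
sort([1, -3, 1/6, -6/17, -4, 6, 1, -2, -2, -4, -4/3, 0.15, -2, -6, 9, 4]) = [-6, -4, -4, -3, -2, -2, -2, -4/3, -6/17, 0.15, 1/6, 1, 1, 4, 6, 9]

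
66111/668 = 98 + 647/668 ≈ 98.97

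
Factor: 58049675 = 5^2 * 191^1 * 12157^1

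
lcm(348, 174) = 348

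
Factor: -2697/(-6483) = 29^1*31^1*2161^(-1) = 899/2161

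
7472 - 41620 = -34148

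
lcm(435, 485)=42195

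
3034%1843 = 1191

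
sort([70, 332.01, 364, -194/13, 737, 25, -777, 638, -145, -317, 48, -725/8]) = [-777, -317, -145, -725/8, -194/13, 25, 48, 70, 332.01, 364, 638, 737]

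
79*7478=590762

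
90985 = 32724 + 58261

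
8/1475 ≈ 0.00542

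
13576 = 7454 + 6122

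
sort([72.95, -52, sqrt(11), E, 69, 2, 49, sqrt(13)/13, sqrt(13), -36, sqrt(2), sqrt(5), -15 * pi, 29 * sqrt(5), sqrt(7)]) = [-52, -15 * pi, -36, sqrt(13)/13, sqrt(2), 2, sqrt(5), sqrt(7), E, sqrt(11), sqrt(13), 49, 29 * sqrt(5), 69, 72.95]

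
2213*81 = 179253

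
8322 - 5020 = 3302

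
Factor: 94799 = 47^1*2017^1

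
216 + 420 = 636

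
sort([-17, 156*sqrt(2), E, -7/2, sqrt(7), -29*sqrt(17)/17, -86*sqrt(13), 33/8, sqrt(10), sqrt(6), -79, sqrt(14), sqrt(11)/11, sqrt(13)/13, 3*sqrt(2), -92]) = [-86*sqrt(13), -92, -79, -17, -29*sqrt(17)/17, -7/2, sqrt(13)/13, sqrt(11)/11, sqrt(6), sqrt(7), E, sqrt(10), sqrt(14), 33/8, 3*sqrt(2), 156*sqrt(2)]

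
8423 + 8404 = 16827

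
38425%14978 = 8469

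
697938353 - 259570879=438367474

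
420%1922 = 420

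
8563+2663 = 11226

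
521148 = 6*86858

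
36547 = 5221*7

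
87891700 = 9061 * 9700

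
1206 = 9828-8622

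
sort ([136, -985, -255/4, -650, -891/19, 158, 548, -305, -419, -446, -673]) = [-985, -673, -650, -446, -419, -305, -255/4, -891/19, 136, 158, 548]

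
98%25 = 23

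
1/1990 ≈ 0.000503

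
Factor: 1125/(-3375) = -1 * 3^(-1) = -1/3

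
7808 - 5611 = 2197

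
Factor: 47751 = 3^1*11^1*1447^1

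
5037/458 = 10+457/458 ≈ 11.00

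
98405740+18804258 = 117209998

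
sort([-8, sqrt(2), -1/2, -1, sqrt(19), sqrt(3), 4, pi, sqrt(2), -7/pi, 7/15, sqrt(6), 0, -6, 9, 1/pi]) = [-8, -6, -7/pi, -1, -1/2, 0, 1/pi, 7/15, sqrt(2), sqrt(2), sqrt(3), sqrt(6), pi, 4, sqrt(19), 9]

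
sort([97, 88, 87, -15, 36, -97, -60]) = [-97, -60, -15, 36, 87, 88, 97]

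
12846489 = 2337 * 5497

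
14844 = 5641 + 9203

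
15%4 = 3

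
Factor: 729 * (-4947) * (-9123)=3^8 * 17^1 * 97^1 * 3041^1=32900849649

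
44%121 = 44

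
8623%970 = 863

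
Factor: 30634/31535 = 2^1*5^(-1)*7^(-1)*17^1 = 34/35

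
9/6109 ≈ 0.00147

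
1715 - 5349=-3634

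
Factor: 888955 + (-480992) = 67^1*6089^1 = 407963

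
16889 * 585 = 9880065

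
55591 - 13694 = 41897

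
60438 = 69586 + -9148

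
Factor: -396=-1*2^2*3^2*11^1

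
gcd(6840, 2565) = 855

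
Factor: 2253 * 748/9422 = 2^1 * 3^1 * 7^(-1) * 11^1 * 17^1 * 673^(-1) * 751^1 = 842622/4711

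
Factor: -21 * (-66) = 2^1 * 3^2 * 7^1 * 11^1 = 1386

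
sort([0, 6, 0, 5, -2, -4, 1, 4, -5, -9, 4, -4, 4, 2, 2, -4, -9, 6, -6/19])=[-9, -9, -5, -4, -4, -4, -2, -6/19, 0, 0, 1, 2, 2, 4, 4, 4, 5, 6, 6]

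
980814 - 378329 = 602485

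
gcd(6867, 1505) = 7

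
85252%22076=19024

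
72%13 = 7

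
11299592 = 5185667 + 6113925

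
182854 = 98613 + 84241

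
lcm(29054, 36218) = 2643914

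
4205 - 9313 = -5108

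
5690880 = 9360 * 608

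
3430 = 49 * 70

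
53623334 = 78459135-24835801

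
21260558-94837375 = -73576817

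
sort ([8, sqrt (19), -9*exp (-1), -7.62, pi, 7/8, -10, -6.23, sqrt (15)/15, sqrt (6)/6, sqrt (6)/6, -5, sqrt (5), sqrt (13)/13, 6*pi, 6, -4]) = [-10, -7.62, -6.23, -5, -4, -9*exp (-1), sqrt (15)/15, sqrt (13)/13, sqrt (6)/6, sqrt (6)/6, 7/8, sqrt (5), pi, sqrt (19), 6, 8, 6*pi]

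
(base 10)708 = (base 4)23010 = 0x2c4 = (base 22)1a4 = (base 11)594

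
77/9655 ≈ 0.00798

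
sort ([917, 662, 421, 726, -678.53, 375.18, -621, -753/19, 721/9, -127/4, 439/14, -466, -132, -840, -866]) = [-866, -840, -678.53, -621, -466, -132, -753/19, -127/4, 439/14, 721/9, 375.18, 421, 662, 726, 917]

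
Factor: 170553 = 3^1*139^1*409^1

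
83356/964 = 86 + 113/241≈86.47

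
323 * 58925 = 19032775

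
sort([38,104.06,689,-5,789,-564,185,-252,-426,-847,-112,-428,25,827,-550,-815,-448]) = [-847,-815,-564,-550,-448,-428,-426,-252,-112,-5,25,38,104.06,185,689,789,827]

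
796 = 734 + 62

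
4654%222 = 214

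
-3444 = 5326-8770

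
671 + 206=877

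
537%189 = 159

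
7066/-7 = -1009 - 3/7 ≈ -1009.43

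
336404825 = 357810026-21405201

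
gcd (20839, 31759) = 91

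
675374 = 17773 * 38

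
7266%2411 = 33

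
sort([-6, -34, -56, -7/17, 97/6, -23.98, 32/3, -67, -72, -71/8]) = [-72, -67, -56, -34, -23.98, -71/8, -6, -7/17, 32/3, 97/6]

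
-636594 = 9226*(-69)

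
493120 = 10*49312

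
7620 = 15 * 508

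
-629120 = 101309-730429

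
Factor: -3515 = -1 * 5^1 * 19^1 * 37^1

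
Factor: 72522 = 2^1 * 3^3 * 17^1 * 79^1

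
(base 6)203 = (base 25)30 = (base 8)113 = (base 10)75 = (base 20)3f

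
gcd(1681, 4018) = 41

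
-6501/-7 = 928+5/7 ≈ 928.71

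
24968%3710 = 2708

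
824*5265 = 4338360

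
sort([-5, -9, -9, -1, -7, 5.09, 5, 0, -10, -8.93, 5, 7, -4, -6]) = [-10, -9, -9, -8.93, -7, -6, -5, -4, -1, 0, 5, 5, 5.09, 7]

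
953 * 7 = 6671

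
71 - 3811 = -3740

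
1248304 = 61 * 20464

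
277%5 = 2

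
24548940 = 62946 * 390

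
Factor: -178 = -1*2^1*89^1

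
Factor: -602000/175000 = -1*2^1*5^(-2)*43^1 = -86/25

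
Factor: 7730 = 2^1*5^1*773^1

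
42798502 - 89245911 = -46447409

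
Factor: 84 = 2^2*3^1*7^1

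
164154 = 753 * 218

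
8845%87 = 58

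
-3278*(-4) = 13112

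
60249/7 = 8607 = 8607.00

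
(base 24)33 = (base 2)1001011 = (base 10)75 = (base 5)300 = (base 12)63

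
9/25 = 0.36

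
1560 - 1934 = -374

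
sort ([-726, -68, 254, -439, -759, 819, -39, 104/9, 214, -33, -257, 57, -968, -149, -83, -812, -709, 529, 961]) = [-968, -812, -759, -726, -709, -439, -257, -149, -83, -68, -39, -33, 104/9, 57, 214, 254, 529, 819, 961]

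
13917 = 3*4639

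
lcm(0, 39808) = 0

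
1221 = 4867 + -3646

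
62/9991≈0.00621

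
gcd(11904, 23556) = 12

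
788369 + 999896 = 1788265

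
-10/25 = -2/5 = -0.40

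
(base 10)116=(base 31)3n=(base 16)74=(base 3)11022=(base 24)4k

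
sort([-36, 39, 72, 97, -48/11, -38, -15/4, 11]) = [-38, -36, -48/11, -15/4, 11, 39, 72, 97]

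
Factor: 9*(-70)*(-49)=2^1*3^2*5^1*7^3=30870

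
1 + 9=10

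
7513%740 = 113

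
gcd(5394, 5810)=2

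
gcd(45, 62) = 1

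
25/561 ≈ 0.0446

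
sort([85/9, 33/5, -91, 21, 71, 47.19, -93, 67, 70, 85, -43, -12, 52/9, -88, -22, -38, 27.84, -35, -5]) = [-93, -91, -88, -43, -38, -35, -22, -12, -5, 52/9, 33/5, 85/9, 21, 27.84, 47.19, 67, 70, 71, 85]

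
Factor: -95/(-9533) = 5^1 * 19^1 * 9533^(-1)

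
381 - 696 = -315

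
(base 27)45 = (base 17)6b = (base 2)1110001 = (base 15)78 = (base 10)113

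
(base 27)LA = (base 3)210101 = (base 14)2D3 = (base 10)577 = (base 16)241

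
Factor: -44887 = -1 * 44887^1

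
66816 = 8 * 8352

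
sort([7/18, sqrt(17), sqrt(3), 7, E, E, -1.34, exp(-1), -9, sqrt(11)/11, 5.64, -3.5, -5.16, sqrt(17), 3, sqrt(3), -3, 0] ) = [-9, -5.16, -3.5, -3, -1.34, 0, sqrt(11)/11, exp(-1), 7/18, sqrt(3), sqrt(3), E, E, 3, sqrt(17), sqrt(17), 5.64, 7] 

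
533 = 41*13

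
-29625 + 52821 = 23196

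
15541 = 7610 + 7931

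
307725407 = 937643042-629917635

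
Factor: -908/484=-1 * 11^(-2) * 227^1=-227/121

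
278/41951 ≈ 0.00663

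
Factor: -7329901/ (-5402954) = 2^ (-1) * 19^ (-1) * 1709^1 * 4289^1 * 142183^ (-1)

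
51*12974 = 661674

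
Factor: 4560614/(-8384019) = -1*2^1*3^(-1)*7^(-1)*71^1*32117^1*399239^(-1)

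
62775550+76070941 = 138846491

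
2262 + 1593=3855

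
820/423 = 1+397/423 ≈ 1.94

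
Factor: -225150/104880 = -1*2^(-3)*5^1*23^(-1)*79^1 = -395/184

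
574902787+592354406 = 1167257193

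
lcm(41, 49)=2009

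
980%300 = 80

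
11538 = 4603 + 6935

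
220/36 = 6 + 1/9 ≈ 6.11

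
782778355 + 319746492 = 1102524847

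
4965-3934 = 1031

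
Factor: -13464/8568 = -1*7^(-1)*11^1 = -11/7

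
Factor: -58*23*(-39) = 2^1*3^1*13^1*23^1*29^1 = 52026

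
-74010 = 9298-83308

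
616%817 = 616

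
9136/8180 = 1 + 239/2045 ≈ 1.12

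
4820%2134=552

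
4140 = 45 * 92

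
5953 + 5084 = 11037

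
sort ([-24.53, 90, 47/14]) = [-24.53, 47/14, 90]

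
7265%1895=1580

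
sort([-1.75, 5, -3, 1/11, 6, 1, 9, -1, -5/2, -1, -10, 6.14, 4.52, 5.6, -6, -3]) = [-10, -6, -3, -3, -5/2, -1.75, -1, -1, 1/11, 1, 4.52, 5, 5.6, 6, 6.14, 9]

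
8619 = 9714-1095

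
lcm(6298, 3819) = 358986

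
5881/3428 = 1+2453/3428 ≈ 1.72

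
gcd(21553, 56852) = 1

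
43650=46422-2772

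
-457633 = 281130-738763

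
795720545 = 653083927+142636618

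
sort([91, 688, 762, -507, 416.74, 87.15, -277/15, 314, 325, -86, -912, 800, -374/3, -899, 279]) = [-912, -899, -507, -374/3, -86, -277/15, 87.15, 91, 279, 314, 325, 416.74, 688, 762, 800]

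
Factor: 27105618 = 2^1 * 3^1 * 4517603^1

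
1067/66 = 97/6 ≈ 16.17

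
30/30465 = 2/2031 ≈ 0.000985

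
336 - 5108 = -4772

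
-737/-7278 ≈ 0.101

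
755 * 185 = 139675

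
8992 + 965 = 9957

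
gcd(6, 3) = 3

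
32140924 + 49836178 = 81977102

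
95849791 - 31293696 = 64556095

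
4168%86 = 40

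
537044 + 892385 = 1429429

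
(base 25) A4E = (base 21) E91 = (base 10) 6364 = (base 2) 1100011011100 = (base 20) FI4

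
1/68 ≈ 0.0147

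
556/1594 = 278/797 ≈ 0.349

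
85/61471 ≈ 0.00138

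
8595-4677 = 3918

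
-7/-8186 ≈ 0.000855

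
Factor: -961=-1*31^2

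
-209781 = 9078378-9288159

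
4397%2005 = 387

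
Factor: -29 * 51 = -1 * 3^1 * 17^1 * 29^1 = -1479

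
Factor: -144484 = -1*2^2*41^1*881^1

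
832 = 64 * 13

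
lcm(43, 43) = 43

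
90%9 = 0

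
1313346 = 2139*614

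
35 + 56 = 91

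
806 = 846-40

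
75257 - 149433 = -74176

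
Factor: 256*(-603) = -1*2^8*3^2*67^1 = -154368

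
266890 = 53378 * 5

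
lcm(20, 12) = 60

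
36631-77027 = -40396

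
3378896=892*3788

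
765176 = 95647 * 8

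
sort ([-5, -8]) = [-8, -5]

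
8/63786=4/31893 ≈ 0.000125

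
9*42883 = 385947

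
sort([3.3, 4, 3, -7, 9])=[-7, 3, 3.3, 4, 9]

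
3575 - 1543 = 2032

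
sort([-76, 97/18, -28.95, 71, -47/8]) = [-76, -28.95, -47/8, 97/18, 71]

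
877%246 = 139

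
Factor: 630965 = 5^1 * 53^1 * 2381^1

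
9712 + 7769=17481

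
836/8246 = 22/217 ≈ 0.101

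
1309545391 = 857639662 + 451905729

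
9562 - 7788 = 1774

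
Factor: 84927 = 3^1*28309^1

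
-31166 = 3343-34509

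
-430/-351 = 1 + 79/351 ≈ 1.23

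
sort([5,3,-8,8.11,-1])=[-8,-1,3,5,8.11]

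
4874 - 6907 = -2033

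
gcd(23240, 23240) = 23240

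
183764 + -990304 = -806540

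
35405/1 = 35405 = 35405.00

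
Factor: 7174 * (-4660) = -1 * 2^3 * 5^1 * 17^1 * 211^1 * 233^1 = -33430840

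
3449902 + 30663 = 3480565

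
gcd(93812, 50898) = 998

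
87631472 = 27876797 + 59754675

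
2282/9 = 253 + 5/9 ≈ 253.56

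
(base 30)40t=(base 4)320231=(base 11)27aa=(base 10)3629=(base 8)7055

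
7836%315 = 276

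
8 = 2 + 6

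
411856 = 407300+4556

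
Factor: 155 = 5^1*31^1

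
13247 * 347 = 4596709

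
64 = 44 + 20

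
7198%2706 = 1786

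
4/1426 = 2/713 ≈ 0.00281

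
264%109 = 46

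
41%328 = 41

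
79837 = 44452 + 35385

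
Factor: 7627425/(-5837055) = -1*5^1*7^(-1)*13^1*23^(-1)*2417^(-1)*7823^1 = -508495/389137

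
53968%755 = 363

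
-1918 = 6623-8541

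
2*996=1992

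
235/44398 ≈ 0.00529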